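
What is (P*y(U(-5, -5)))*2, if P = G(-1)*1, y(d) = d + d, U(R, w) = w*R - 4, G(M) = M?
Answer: -84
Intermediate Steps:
U(R, w) = -4 + R*w (U(R, w) = R*w - 4 = -4 + R*w)
y(d) = 2*d
P = -1 (P = -1*1 = -1)
(P*y(U(-5, -5)))*2 = -2*(-4 - 5*(-5))*2 = -2*(-4 + 25)*2 = -2*21*2 = -1*42*2 = -42*2 = -84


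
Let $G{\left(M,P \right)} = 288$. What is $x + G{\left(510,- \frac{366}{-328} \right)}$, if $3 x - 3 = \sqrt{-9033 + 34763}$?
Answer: $289 + \frac{\sqrt{25730}}{3} \approx 342.47$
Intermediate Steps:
$x = 1 + \frac{\sqrt{25730}}{3}$ ($x = 1 + \frac{\sqrt{-9033 + 34763}}{3} = 1 + \frac{\sqrt{25730}}{3} \approx 54.469$)
$x + G{\left(510,- \frac{366}{-328} \right)} = \left(1 + \frac{\sqrt{25730}}{3}\right) + 288 = 289 + \frac{\sqrt{25730}}{3}$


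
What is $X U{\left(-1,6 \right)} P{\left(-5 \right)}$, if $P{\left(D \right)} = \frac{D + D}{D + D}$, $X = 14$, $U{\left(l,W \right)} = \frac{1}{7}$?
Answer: $2$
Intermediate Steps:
$U{\left(l,W \right)} = \frac{1}{7}$
$P{\left(D \right)} = 1$ ($P{\left(D \right)} = \frac{2 D}{2 D} = 2 D \frac{1}{2 D} = 1$)
$X U{\left(-1,6 \right)} P{\left(-5 \right)} = 14 \cdot \frac{1}{7} \cdot 1 = 2 \cdot 1 = 2$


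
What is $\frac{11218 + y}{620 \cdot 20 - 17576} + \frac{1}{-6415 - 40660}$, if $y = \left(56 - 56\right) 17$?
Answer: $- \frac{264046263}{121830100} \approx -2.1673$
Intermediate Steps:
$y = 0$ ($y = 0 \cdot 17 = 0$)
$\frac{11218 + y}{620 \cdot 20 - 17576} + \frac{1}{-6415 - 40660} = \frac{11218 + 0}{620 \cdot 20 - 17576} + \frac{1}{-6415 - 40660} = \frac{11218}{12400 - 17576} + \frac{1}{-47075} = \frac{11218}{-5176} - \frac{1}{47075} = 11218 \left(- \frac{1}{5176}\right) - \frac{1}{47075} = - \frac{5609}{2588} - \frac{1}{47075} = - \frac{264046263}{121830100}$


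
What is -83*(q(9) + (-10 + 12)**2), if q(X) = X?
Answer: -1079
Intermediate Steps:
-83*(q(9) + (-10 + 12)**2) = -83*(9 + (-10 + 12)**2) = -83*(9 + 2**2) = -83*(9 + 4) = -83*13 = -1079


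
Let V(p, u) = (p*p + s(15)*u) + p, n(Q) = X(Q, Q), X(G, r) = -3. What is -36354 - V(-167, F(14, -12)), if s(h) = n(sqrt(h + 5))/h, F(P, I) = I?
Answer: -320392/5 ≈ -64078.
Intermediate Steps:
n(Q) = -3
s(h) = -3/h
V(p, u) = p + p**2 - u/5 (V(p, u) = (p*p + (-3/15)*u) + p = (p**2 + (-3*1/15)*u) + p = (p**2 - u/5) + p = p + p**2 - u/5)
-36354 - V(-167, F(14, -12)) = -36354 - (-167 + (-167)**2 - 1/5*(-12)) = -36354 - (-167 + 27889 + 12/5) = -36354 - 1*138622/5 = -36354 - 138622/5 = -320392/5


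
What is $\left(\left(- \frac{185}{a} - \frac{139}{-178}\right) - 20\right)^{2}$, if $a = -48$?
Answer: $\frac{4308478321}{18249984} \approx 236.08$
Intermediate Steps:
$\left(\left(- \frac{185}{a} - \frac{139}{-178}\right) - 20\right)^{2} = \left(\left(- \frac{185}{-48} - \frac{139}{-178}\right) - 20\right)^{2} = \left(\left(\left(-185\right) \left(- \frac{1}{48}\right) - - \frac{139}{178}\right) - 20\right)^{2} = \left(\left(\frac{185}{48} + \frac{139}{178}\right) - 20\right)^{2} = \left(\frac{19801}{4272} - 20\right)^{2} = \left(- \frac{65639}{4272}\right)^{2} = \frac{4308478321}{18249984}$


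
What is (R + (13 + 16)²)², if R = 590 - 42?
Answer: 1929321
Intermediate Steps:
R = 548
(R + (13 + 16)²)² = (548 + (13 + 16)²)² = (548 + 29²)² = (548 + 841)² = 1389² = 1929321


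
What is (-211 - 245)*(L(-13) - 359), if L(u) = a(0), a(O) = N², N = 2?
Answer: 161880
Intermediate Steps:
a(O) = 4 (a(O) = 2² = 4)
L(u) = 4
(-211 - 245)*(L(-13) - 359) = (-211 - 245)*(4 - 359) = -456*(-355) = 161880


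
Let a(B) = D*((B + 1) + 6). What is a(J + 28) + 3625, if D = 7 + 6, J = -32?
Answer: 3664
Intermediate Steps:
D = 13
a(B) = 91 + 13*B (a(B) = 13*((B + 1) + 6) = 13*((1 + B) + 6) = 13*(7 + B) = 91 + 13*B)
a(J + 28) + 3625 = (91 + 13*(-32 + 28)) + 3625 = (91 + 13*(-4)) + 3625 = (91 - 52) + 3625 = 39 + 3625 = 3664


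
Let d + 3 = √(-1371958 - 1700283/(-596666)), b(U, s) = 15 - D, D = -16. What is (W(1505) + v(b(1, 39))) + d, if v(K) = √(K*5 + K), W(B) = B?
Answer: 1502 + √186 + I*√488430186008522170/596666 ≈ 1515.6 + 1171.3*I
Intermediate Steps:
b(U, s) = 31 (b(U, s) = 15 - 1*(-16) = 15 + 16 = 31)
v(K) = √6*√K (v(K) = √(5*K + K) = √(6*K) = √6*√K)
d = -3 + I*√488430186008522170/596666 (d = -3 + √(-1371958 - 1700283/(-596666)) = -3 + √(-1371958 - 1700283*(-1/596666)) = -3 + √(-1371958 + 1700283/596666) = -3 + √(-818598991745/596666) = -3 + I*√488430186008522170/596666 ≈ -3.0 + 1171.3*I)
(W(1505) + v(b(1, 39))) + d = (1505 + √6*√31) + (-3 + I*√488430186008522170/596666) = (1505 + √186) + (-3 + I*√488430186008522170/596666) = 1502 + √186 + I*√488430186008522170/596666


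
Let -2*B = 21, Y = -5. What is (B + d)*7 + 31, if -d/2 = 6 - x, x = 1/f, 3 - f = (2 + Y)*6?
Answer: -755/6 ≈ -125.83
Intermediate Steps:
B = -21/2 (B = -1/2*21 = -21/2 ≈ -10.500)
f = 21 (f = 3 - (2 - 5)*6 = 3 - (-3)*6 = 3 - 1*(-18) = 3 + 18 = 21)
x = 1/21 ≈ 0.047619
d = -250/21 (d = -2*(6 - 1*1/21) = -2*(6 - 1/21) = -2*125/21 = -250/21 ≈ -11.905)
(B + d)*7 + 31 = (-21/2 - 250/21)*7 + 31 = -941/42*7 + 31 = -941/6 + 31 = -755/6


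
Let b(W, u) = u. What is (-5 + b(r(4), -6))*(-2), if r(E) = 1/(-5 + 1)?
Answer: 22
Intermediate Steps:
r(E) = -¼ (r(E) = 1/(-4) = -¼)
(-5 + b(r(4), -6))*(-2) = (-5 - 6)*(-2) = -11*(-2) = 22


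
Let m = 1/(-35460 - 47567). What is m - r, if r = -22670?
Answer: 1882222089/83027 ≈ 22670.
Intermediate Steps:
m = -1/83027 (m = 1/(-83027) = -1/83027 ≈ -1.2044e-5)
m - r = -1/83027 - 1*(-22670) = -1/83027 + 22670 = 1882222089/83027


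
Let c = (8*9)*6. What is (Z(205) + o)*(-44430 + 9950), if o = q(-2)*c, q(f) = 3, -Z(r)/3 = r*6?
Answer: 82545120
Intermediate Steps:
Z(r) = -18*r (Z(r) = -3*r*6 = -18*r)
c = 432 (c = 72*6 = 432)
o = 1296 (o = 3*432 = 1296)
(Z(205) + o)*(-44430 + 9950) = (-18*205 + 1296)*(-44430 + 9950) = (-3690 + 1296)*(-34480) = -2394*(-34480) = 82545120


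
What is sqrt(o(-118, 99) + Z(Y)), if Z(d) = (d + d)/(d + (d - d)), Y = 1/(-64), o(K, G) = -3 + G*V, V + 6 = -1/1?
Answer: I*sqrt(694) ≈ 26.344*I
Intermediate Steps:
V = -7 (V = -6 - 1/1 = -6 - 1*1 = -6 - 1 = -7)
o(K, G) = -3 - 7*G (o(K, G) = -3 + G*(-7) = -3 - 7*G)
Y = -1/64 (Y = 1*(-1/64) = -1/64 ≈ -0.015625)
Z(d) = 2 (Z(d) = (2*d)/(d + 0) = (2*d)/d = 2)
sqrt(o(-118, 99) + Z(Y)) = sqrt((-3 - 7*99) + 2) = sqrt((-3 - 693) + 2) = sqrt(-696 + 2) = sqrt(-694) = I*sqrt(694)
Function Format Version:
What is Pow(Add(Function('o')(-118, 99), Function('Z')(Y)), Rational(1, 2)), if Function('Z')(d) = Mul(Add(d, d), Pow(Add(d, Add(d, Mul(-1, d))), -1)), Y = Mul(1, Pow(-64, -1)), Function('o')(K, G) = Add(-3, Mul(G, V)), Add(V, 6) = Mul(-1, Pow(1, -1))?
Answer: Mul(I, Pow(694, Rational(1, 2))) ≈ Mul(26.344, I)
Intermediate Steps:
V = -7 (V = Add(-6, Mul(-1, Pow(1, -1))) = Add(-6, Mul(-1, 1)) = Add(-6, -1) = -7)
Function('o')(K, G) = Add(-3, Mul(-7, G)) (Function('o')(K, G) = Add(-3, Mul(G, -7)) = Add(-3, Mul(-7, G)))
Y = Rational(-1, 64) (Y = Mul(1, Rational(-1, 64)) = Rational(-1, 64) ≈ -0.015625)
Function('Z')(d) = 2 (Function('Z')(d) = Mul(Mul(2, d), Pow(Add(d, 0), -1)) = Mul(Mul(2, d), Pow(d, -1)) = 2)
Pow(Add(Function('o')(-118, 99), Function('Z')(Y)), Rational(1, 2)) = Pow(Add(Add(-3, Mul(-7, 99)), 2), Rational(1, 2)) = Pow(Add(Add(-3, -693), 2), Rational(1, 2)) = Pow(Add(-696, 2), Rational(1, 2)) = Pow(-694, Rational(1, 2)) = Mul(I, Pow(694, Rational(1, 2)))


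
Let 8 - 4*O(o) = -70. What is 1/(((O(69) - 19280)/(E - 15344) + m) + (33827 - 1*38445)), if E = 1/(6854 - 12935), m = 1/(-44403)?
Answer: -8286209453190/38255314207382147 ≈ -0.00021660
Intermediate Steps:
O(o) = 39/2 (O(o) = 2 - ¼*(-70) = 2 + 35/2 = 39/2)
m = -1/44403 ≈ -2.2521e-5
E = -1/6081 (E = 1/(-6081) = -1/6081 ≈ -0.00016445)
1/(((O(69) - 19280)/(E - 15344) + m) + (33827 - 1*38445)) = 1/(((39/2 - 19280)/(-1/6081 - 15344) - 1/44403) + (33827 - 1*38445)) = 1/((-38521/(2*(-93306865/6081)) - 1/44403) + (33827 - 38445)) = 1/((-38521/2*(-6081/93306865) - 1/44403) - 4618) = 1/((234246201/186613730 - 1/44403) - 4618) = 1/(10401047449273/8286209453190 - 4618) = 1/(-38255314207382147/8286209453190) = -8286209453190/38255314207382147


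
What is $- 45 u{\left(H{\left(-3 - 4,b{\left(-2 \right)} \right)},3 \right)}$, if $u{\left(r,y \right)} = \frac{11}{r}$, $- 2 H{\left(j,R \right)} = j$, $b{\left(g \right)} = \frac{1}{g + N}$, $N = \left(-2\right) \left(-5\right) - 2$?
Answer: $- \frac{990}{7} \approx -141.43$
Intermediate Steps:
$N = 8$ ($N = 10 - 2 = 8$)
$b{\left(g \right)} = \frac{1}{8 + g}$ ($b{\left(g \right)} = \frac{1}{g + 8} = \frac{1}{8 + g}$)
$H{\left(j,R \right)} = - \frac{j}{2}$
$- 45 u{\left(H{\left(-3 - 4,b{\left(-2 \right)} \right)},3 \right)} = - 45 \frac{11}{\left(- \frac{1}{2}\right) \left(-3 - 4\right)} = - 45 \frac{11}{\left(- \frac{1}{2}\right) \left(-7\right)} = - 45 \frac{11}{\frac{7}{2}} = - 45 \cdot 11 \cdot \frac{2}{7} = \left(-45\right) \frac{22}{7} = - \frac{990}{7}$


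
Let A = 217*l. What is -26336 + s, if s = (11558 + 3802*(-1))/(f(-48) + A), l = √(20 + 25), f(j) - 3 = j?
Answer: -309735757/11761 + 420763*√5/176415 ≈ -26331.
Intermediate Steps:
f(j) = 3 + j
l = 3*√5 (l = √45 = 3*√5 ≈ 6.7082)
A = 651*√5 (A = 217*(3*√5) = 651*√5 ≈ 1455.7)
s = 7756/(-45 + 651*√5) (s = (11558 + 3802*(-1))/((3 - 48) + 651*√5) = (11558 - 3802)/(-45 + 651*√5) = 7756/(-45 + 651*√5) ≈ 5.4981)
-26336 + s = -26336 + (1939/11761 + 420763*√5/176415) = -309735757/11761 + 420763*√5/176415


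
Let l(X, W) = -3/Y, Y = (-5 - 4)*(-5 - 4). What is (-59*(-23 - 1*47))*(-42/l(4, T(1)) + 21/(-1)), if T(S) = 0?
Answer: 4596690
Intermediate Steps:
Y = 81 (Y = -9*(-9) = 81)
l(X, W) = -1/27 (l(X, W) = -3/81 = -3*1/81 = -1/27)
(-59*(-23 - 1*47))*(-42/l(4, T(1)) + 21/(-1)) = (-59*(-23 - 1*47))*(-42/(-1/27) + 21/(-1)) = (-59*(-23 - 47))*(-42*(-27) + 21*(-1)) = (-59*(-70))*(1134 - 21) = 4130*1113 = 4596690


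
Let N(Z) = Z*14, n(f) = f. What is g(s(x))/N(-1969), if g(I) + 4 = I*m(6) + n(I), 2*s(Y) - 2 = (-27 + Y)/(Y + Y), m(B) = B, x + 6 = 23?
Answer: -67/937244 ≈ -7.1486e-5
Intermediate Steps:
x = 17 (x = -6 + 23 = 17)
s(Y) = 1 + (-27 + Y)/(4*Y) (s(Y) = 1 + ((-27 + Y)/(Y + Y))/2 = 1 + ((-27 + Y)/((2*Y)))/2 = 1 + ((-27 + Y)*(1/(2*Y)))/2 = 1 + ((-27 + Y)/(2*Y))/2 = 1 + (-27 + Y)/(4*Y))
g(I) = -4 + 7*I (g(I) = -4 + (I*6 + I) = -4 + (6*I + I) = -4 + 7*I)
N(Z) = 14*Z
g(s(x))/N(-1969) = (-4 + 7*((1/4)*(-27 + 5*17)/17))/((14*(-1969))) = (-4 + 7*((1/4)*(1/17)*(-27 + 85)))/(-27566) = (-4 + 7*((1/4)*(1/17)*58))*(-1/27566) = (-4 + 7*(29/34))*(-1/27566) = (-4 + 203/34)*(-1/27566) = (67/34)*(-1/27566) = -67/937244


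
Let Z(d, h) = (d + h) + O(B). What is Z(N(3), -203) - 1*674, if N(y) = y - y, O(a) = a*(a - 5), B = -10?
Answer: -727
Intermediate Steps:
O(a) = a*(-5 + a)
N(y) = 0
Z(d, h) = 150 + d + h (Z(d, h) = (d + h) - 10*(-5 - 10) = (d + h) - 10*(-15) = (d + h) + 150 = 150 + d + h)
Z(N(3), -203) - 1*674 = (150 + 0 - 203) - 1*674 = -53 - 674 = -727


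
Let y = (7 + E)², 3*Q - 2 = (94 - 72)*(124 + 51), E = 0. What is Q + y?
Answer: 1333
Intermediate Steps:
Q = 1284 (Q = ⅔ + ((94 - 72)*(124 + 51))/3 = ⅔ + (22*175)/3 = ⅔ + (⅓)*3850 = ⅔ + 3850/3 = 1284)
y = 49 (y = (7 + 0)² = 7² = 49)
Q + y = 1284 + 49 = 1333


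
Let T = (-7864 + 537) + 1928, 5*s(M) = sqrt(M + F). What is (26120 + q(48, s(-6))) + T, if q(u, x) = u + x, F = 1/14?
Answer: 20769 + I*sqrt(1162)/70 ≈ 20769.0 + 0.48697*I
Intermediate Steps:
F = 1/14 ≈ 0.071429
s(M) = sqrt(1/14 + M)/5 (s(M) = sqrt(M + 1/14)/5 = sqrt(1/14 + M)/5)
T = -5399 (T = -7327 + 1928 = -5399)
(26120 + q(48, s(-6))) + T = (26120 + (48 + sqrt(14 + 196*(-6))/70)) - 5399 = (26120 + (48 + sqrt(14 - 1176)/70)) - 5399 = (26120 + (48 + sqrt(-1162)/70)) - 5399 = (26120 + (48 + (I*sqrt(1162))/70)) - 5399 = (26120 + (48 + I*sqrt(1162)/70)) - 5399 = (26168 + I*sqrt(1162)/70) - 5399 = 20769 + I*sqrt(1162)/70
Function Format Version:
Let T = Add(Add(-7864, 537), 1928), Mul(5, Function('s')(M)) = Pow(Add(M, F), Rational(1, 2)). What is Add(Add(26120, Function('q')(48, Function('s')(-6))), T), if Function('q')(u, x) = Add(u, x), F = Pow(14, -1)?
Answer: Add(20769, Mul(Rational(1, 70), I, Pow(1162, Rational(1, 2)))) ≈ Add(20769., Mul(0.48697, I))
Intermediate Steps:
F = Rational(1, 14) ≈ 0.071429
Function('s')(M) = Mul(Rational(1, 5), Pow(Add(Rational(1, 14), M), Rational(1, 2))) (Function('s')(M) = Mul(Rational(1, 5), Pow(Add(M, Rational(1, 14)), Rational(1, 2))) = Mul(Rational(1, 5), Pow(Add(Rational(1, 14), M), Rational(1, 2))))
T = -5399 (T = Add(-7327, 1928) = -5399)
Add(Add(26120, Function('q')(48, Function('s')(-6))), T) = Add(Add(26120, Add(48, Mul(Rational(1, 70), Pow(Add(14, Mul(196, -6)), Rational(1, 2))))), -5399) = Add(Add(26120, Add(48, Mul(Rational(1, 70), Pow(Add(14, -1176), Rational(1, 2))))), -5399) = Add(Add(26120, Add(48, Mul(Rational(1, 70), Pow(-1162, Rational(1, 2))))), -5399) = Add(Add(26120, Add(48, Mul(Rational(1, 70), Mul(I, Pow(1162, Rational(1, 2)))))), -5399) = Add(Add(26120, Add(48, Mul(Rational(1, 70), I, Pow(1162, Rational(1, 2))))), -5399) = Add(Add(26168, Mul(Rational(1, 70), I, Pow(1162, Rational(1, 2)))), -5399) = Add(20769, Mul(Rational(1, 70), I, Pow(1162, Rational(1, 2))))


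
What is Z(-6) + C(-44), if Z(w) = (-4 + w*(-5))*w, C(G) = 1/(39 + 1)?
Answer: -6239/40 ≈ -155.98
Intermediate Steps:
C(G) = 1/40
Z(w) = w*(-4 - 5*w) (Z(w) = (-4 - 5*w)*w = w*(-4 - 5*w))
Z(-6) + C(-44) = -1*(-6)*(4 + 5*(-6)) + 1/40 = -1*(-6)*(4 - 30) + 1/40 = -1*(-6)*(-26) + 1/40 = -156 + 1/40 = -6239/40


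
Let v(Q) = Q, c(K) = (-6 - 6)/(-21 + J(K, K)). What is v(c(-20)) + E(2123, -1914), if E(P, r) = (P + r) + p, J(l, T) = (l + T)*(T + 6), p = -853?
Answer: -347128/539 ≈ -644.02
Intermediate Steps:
J(l, T) = (6 + T)*(T + l) (J(l, T) = (T + l)*(6 + T) = (6 + T)*(T + l))
c(K) = -12/(-21 + 2*K**2 + 12*K) (c(K) = (-6 - 6)/(-21 + (K**2 + 6*K + 6*K + K*K)) = -12/(-21 + (K**2 + 6*K + 6*K + K**2)) = -12/(-21 + (2*K**2 + 12*K)) = -12/(-21 + 2*K**2 + 12*K))
E(P, r) = -853 + P + r (E(P, r) = (P + r) - 853 = -853 + P + r)
v(c(-20)) + E(2123, -1914) = -12/(-21 + 2*(-20)**2 + 12*(-20)) + (-853 + 2123 - 1914) = -12/(-21 + 2*400 - 240) - 644 = -12/(-21 + 800 - 240) - 644 = -12/539 - 644 = -347128/539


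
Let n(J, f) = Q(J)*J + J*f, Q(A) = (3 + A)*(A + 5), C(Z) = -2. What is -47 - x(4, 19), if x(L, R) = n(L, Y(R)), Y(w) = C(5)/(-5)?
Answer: -1503/5 ≈ -300.60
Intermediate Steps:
Q(A) = (3 + A)*(5 + A)
Y(w) = ⅖ (Y(w) = -2/(-5) = -2*(-⅕) = ⅖)
n(J, f) = J*f + J*(15 + J² + 8*J) (n(J, f) = (15 + J² + 8*J)*J + J*f = J*(15 + J² + 8*J) + J*f = J*f + J*(15 + J² + 8*J))
x(L, R) = L*(77/5 + L² + 8*L) (x(L, R) = L*(15 + ⅖ + L² + 8*L) = L*(77/5 + L² + 8*L))
-47 - x(4, 19) = -47 - 4*(77 + 5*4² + 40*4)/5 = -47 - 4*(77 + 5*16 + 160)/5 = -47 - 4*(77 + 80 + 160)/5 = -47 - 4*317/5 = -47 - 1*1268/5 = -47 - 1268/5 = -1503/5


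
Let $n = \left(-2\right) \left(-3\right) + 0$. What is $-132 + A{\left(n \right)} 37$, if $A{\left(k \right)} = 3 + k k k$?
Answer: $7971$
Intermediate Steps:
$n = 6$ ($n = 6 + 0 = 6$)
$A{\left(k \right)} = 3 + k^{3}$ ($A{\left(k \right)} = 3 + k k^{2} = 3 + k^{3}$)
$-132 + A{\left(n \right)} 37 = -132 + \left(3 + 6^{3}\right) 37 = -132 + \left(3 + 216\right) 37 = -132 + 219 \cdot 37 = -132 + 8103 = 7971$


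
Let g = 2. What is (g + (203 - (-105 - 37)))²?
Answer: 120409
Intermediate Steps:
(g + (203 - (-105 - 37)))² = (2 + (203 - (-105 - 37)))² = (2 + (203 - 1*(-142)))² = (2 + (203 + 142))² = (2 + 345)² = 347² = 120409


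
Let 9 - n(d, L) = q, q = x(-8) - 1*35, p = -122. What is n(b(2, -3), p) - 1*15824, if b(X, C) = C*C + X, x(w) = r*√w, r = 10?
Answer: -15780 - 20*I*√2 ≈ -15780.0 - 28.284*I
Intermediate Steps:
x(w) = 10*√w
q = -35 + 20*I*√2 (q = 10*√(-8) - 1*35 = 10*(2*I*√2) - 35 = 20*I*√2 - 35 = -35 + 20*I*√2 ≈ -35.0 + 28.284*I)
b(X, C) = X + C² (b(X, C) = C² + X = X + C²)
n(d, L) = 44 - 20*I*√2 (n(d, L) = 9 - (-35 + 20*I*√2) = 9 + (35 - 20*I*√2) = 44 - 20*I*√2)
n(b(2, -3), p) - 1*15824 = (44 - 20*I*√2) - 1*15824 = (44 - 20*I*√2) - 15824 = -15780 - 20*I*√2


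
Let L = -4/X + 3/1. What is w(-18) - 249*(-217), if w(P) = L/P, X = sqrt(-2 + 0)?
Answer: 324197/6 - I*sqrt(2)/9 ≈ 54033.0 - 0.15713*I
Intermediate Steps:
X = I*sqrt(2) (X = sqrt(-2) = I*sqrt(2) ≈ 1.4142*I)
L = 3 + 2*I*sqrt(2) (L = -4*(-I*sqrt(2)/2) + 3/1 = -(-2)*I*sqrt(2) + 3*1 = 2*I*sqrt(2) + 3 = 3 + 2*I*sqrt(2) ≈ 3.0 + 2.8284*I)
w(P) = (3 + 2*I*sqrt(2))/P
w(-18) - 249*(-217) = (3 + 2*I*sqrt(2))/(-18) - 249*(-217) = -(3 + 2*I*sqrt(2))/18 + 54033 = (-1/6 - I*sqrt(2)/9) + 54033 = 324197/6 - I*sqrt(2)/9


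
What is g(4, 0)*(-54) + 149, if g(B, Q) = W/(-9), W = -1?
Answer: 143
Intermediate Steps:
g(B, Q) = ⅑ (g(B, Q) = -1/(-9) = -1*(-⅑) = ⅑)
g(4, 0)*(-54) + 149 = (⅑)*(-54) + 149 = -6 + 149 = 143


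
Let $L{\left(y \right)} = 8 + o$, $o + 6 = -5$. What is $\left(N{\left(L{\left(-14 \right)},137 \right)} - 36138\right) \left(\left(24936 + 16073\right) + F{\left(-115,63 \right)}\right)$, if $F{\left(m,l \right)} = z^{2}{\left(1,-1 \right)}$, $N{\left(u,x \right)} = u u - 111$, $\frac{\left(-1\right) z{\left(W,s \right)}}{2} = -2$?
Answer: $-1486746000$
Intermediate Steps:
$o = -11$ ($o = -6 - 5 = -11$)
$z{\left(W,s \right)} = 4$ ($z{\left(W,s \right)} = \left(-2\right) \left(-2\right) = 4$)
$L{\left(y \right)} = -3$ ($L{\left(y \right)} = 8 - 11 = -3$)
$N{\left(u,x \right)} = -111 + u^{2}$ ($N{\left(u,x \right)} = u^{2} - 111 = -111 + u^{2}$)
$F{\left(m,l \right)} = 16$ ($F{\left(m,l \right)} = 4^{2} = 16$)
$\left(N{\left(L{\left(-14 \right)},137 \right)} - 36138\right) \left(\left(24936 + 16073\right) + F{\left(-115,63 \right)}\right) = \left(\left(-111 + \left(-3\right)^{2}\right) - 36138\right) \left(\left(24936 + 16073\right) + 16\right) = \left(\left(-111 + 9\right) - 36138\right) \left(41009 + 16\right) = \left(-102 - 36138\right) 41025 = \left(-36240\right) 41025 = -1486746000$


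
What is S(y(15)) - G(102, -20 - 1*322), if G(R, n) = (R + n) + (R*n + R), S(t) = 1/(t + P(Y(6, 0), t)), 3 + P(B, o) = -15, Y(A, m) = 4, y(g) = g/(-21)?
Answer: 4587875/131 ≈ 35022.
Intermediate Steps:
y(g) = -g/21 (y(g) = g*(-1/21) = -g/21)
P(B, o) = -18 (P(B, o) = -3 - 15 = -18)
S(t) = 1/(-18 + t) (S(t) = 1/(t - 18) = 1/(-18 + t))
G(R, n) = n + 2*R + R*n (G(R, n) = (R + n) + (R + R*n) = n + 2*R + R*n)
S(y(15)) - G(102, -20 - 1*322) = 1/(-18 - 1/21*15) - ((-20 - 1*322) + 2*102 + 102*(-20 - 1*322)) = 1/(-18 - 5/7) - ((-20 - 322) + 204 + 102*(-20 - 322)) = 1/(-131/7) - (-342 + 204 + 102*(-342)) = -7/131 - (-342 + 204 - 34884) = -7/131 - 1*(-35022) = -7/131 + 35022 = 4587875/131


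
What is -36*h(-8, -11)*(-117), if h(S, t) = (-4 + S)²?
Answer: 606528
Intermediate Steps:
-36*h(-8, -11)*(-117) = -36*(-4 - 8)²*(-117) = -36*(-12)²*(-117) = -36*144*(-117) = -5184*(-117) = 606528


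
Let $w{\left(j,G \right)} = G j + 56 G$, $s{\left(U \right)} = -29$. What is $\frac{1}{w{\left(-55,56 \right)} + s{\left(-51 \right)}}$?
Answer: $\frac{1}{27} \approx 0.037037$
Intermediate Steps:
$w{\left(j,G \right)} = 56 G + G j$
$\frac{1}{w{\left(-55,56 \right)} + s{\left(-51 \right)}} = \frac{1}{56 \left(56 - 55\right) - 29} = \frac{1}{56 \cdot 1 - 29} = \frac{1}{56 - 29} = \frac{1}{27}$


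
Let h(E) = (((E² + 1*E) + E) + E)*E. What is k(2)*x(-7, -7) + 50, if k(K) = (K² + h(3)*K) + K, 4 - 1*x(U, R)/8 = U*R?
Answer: -40990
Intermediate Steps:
x(U, R) = 32 - 8*R*U (x(U, R) = 32 - 8*U*R = 32 - 8*R*U)
h(E) = E*(E² + 3*E) (h(E) = (((E² + E) + E) + E)*E = (((E + E²) + E) + E)*E = ((E² + 2*E) + E)*E = (E² + 3*E)*E = E*(E² + 3*E))
k(K) = K² + 55*K (k(K) = (K² + (3²*(3 + 3))*K) + K = (K² + (9*6)*K) + K = (K² + 54*K) + K = K² + 55*K)
k(2)*x(-7, -7) + 50 = (2*(55 + 2))*(32 - 8*(-7)*(-7)) + 50 = (2*57)*(32 - 392) + 50 = 114*(-360) + 50 = -41040 + 50 = -40990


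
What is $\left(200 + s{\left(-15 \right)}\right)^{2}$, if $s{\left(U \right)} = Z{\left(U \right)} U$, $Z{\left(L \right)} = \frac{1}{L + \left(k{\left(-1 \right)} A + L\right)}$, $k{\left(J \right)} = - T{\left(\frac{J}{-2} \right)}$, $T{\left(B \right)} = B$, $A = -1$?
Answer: $\frac{139948900}{3481} \approx 40204.0$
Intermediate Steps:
$k{\left(J \right)} = \frac{J}{2}$ ($k{\left(J \right)} = - \frac{J}{-2} = - \frac{J \left(-1\right)}{2} = - \frac{\left(-1\right) J}{2} = \frac{J}{2}$)
$Z{\left(L \right)} = \frac{1}{\frac{1}{2} + 2 L}$ ($Z{\left(L \right)} = \frac{1}{L + \left(\frac{1}{2} \left(-1\right) \left(-1\right) + L\right)} = \frac{1}{L + \left(\left(- \frac{1}{2}\right) \left(-1\right) + L\right)} = \frac{1}{L + \left(\frac{1}{2} + L\right)} = \frac{1}{\frac{1}{2} + 2 L}$)
$s{\left(U \right)} = \frac{2 U}{1 + 4 U}$ ($s{\left(U \right)} = \frac{2}{1 + 4 U} U = \frac{2 U}{1 + 4 U}$)
$\left(200 + s{\left(-15 \right)}\right)^{2} = \left(200 + 2 \left(-15\right) \frac{1}{1 + 4 \left(-15\right)}\right)^{2} = \left(200 + 2 \left(-15\right) \frac{1}{1 - 60}\right)^{2} = \left(200 + 2 \left(-15\right) \frac{1}{-59}\right)^{2} = \left(200 + 2 \left(-15\right) \left(- \frac{1}{59}\right)\right)^{2} = \left(200 + \frac{30}{59}\right)^{2} = \left(\frac{11830}{59}\right)^{2} = \frac{139948900}{3481}$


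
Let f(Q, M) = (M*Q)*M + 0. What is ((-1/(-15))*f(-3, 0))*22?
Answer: 0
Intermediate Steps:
f(Q, M) = Q*M² (f(Q, M) = Q*M² + 0 = Q*M²)
((-1/(-15))*f(-3, 0))*22 = ((-1/(-15))*(-3*0²))*22 = ((-1*(-1/15))*(-3*0))*22 = ((1/15)*0)*22 = 0*22 = 0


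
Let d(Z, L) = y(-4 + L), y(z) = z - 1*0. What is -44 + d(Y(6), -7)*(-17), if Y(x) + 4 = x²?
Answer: 143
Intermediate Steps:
Y(x) = -4 + x²
y(z) = z (y(z) = z + 0 = z)
d(Z, L) = -4 + L
-44 + d(Y(6), -7)*(-17) = -44 + (-4 - 7)*(-17) = -44 - 11*(-17) = -44 + 187 = 143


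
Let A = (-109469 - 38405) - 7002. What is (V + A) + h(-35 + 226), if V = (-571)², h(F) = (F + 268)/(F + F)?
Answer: 65385489/382 ≈ 1.7117e+5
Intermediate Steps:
h(F) = (268 + F)/(2*F) (h(F) = (268 + F)/((2*F)) = (268 + F)*(1/(2*F)) = (268 + F)/(2*F))
V = 326041
A = -154876 (A = -147874 - 7002 = -154876)
(V + A) + h(-35 + 226) = (326041 - 154876) + (268 + (-35 + 226))/(2*(-35 + 226)) = 171165 + (½)*(268 + 191)/191 = 171165 + (½)*(1/191)*459 = 171165 + 459/382 = 65385489/382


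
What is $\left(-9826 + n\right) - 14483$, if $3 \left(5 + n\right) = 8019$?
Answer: $-21641$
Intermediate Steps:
$n = 2668$ ($n = -5 + \frac{1}{3} \cdot 8019 = -5 + 2673 = 2668$)
$\left(-9826 + n\right) - 14483 = \left(-9826 + 2668\right) - 14483 = -7158 - 14483 = -21641$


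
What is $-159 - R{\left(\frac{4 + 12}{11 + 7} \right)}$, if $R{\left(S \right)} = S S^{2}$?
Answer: $- \frac{116423}{729} \approx -159.7$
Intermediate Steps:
$R{\left(S \right)} = S^{3}$
$-159 - R{\left(\frac{4 + 12}{11 + 7} \right)} = -159 - \left(\frac{4 + 12}{11 + 7}\right)^{3} = -159 - \left(\frac{16}{18}\right)^{3} = -159 - \left(16 \cdot \frac{1}{18}\right)^{3} = -159 - \left(\frac{8}{9}\right)^{3} = -159 - \frac{512}{729} = - \frac{116423}{729}$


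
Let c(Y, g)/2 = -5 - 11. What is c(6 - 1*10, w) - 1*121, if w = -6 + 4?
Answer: -153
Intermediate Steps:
w = -2
c(Y, g) = -32 (c(Y, g) = 2*(-5 - 11) = 2*(-16) = -32)
c(6 - 1*10, w) - 1*121 = -32 - 1*121 = -32 - 121 = -153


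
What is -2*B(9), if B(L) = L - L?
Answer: 0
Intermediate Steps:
B(L) = 0
-2*B(9) = -2*0 = 0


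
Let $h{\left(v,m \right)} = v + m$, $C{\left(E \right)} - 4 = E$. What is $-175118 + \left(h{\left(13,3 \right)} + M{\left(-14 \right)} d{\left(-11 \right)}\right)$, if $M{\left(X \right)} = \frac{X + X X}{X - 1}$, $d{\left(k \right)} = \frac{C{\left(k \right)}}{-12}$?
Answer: $- \frac{15759817}{90} \approx -1.7511 \cdot 10^{5}$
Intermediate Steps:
$C{\left(E \right)} = 4 + E$
$d{\left(k \right)} = - \frac{1}{3} - \frac{k}{12}$ ($d{\left(k \right)} = \frac{4 + k}{-12} = \left(4 + k\right) \left(- \frac{1}{12}\right) = - \frac{1}{3} - \frac{k}{12}$)
$h{\left(v,m \right)} = m + v$
$M{\left(X \right)} = \frac{X + X^{2}}{-1 + X}$
$-175118 + \left(h{\left(13,3 \right)} + M{\left(-14 \right)} d{\left(-11 \right)}\right) = -175118 + \left(\left(3 + 13\right) + - \frac{14 \left(1 - 14\right)}{-1 - 14} \left(- \frac{1}{3} - - \frac{11}{12}\right)\right) = -175118 + \left(16 + \left(-14\right) \frac{1}{-15} \left(-13\right) \left(- \frac{1}{3} + \frac{11}{12}\right)\right) = -175118 + \left(16 + \left(-14\right) \left(- \frac{1}{15}\right) \left(-13\right) \frac{7}{12}\right) = -175118 + \left(16 - \frac{637}{90}\right) = -175118 + \frac{803}{90} = - \frac{15759817}{90}$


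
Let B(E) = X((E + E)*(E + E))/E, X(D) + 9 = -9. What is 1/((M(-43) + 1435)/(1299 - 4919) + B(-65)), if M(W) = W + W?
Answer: -9412/901 ≈ -10.446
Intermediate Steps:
M(W) = 2*W
X(D) = -18 (X(D) = -9 - 9 = -18)
B(E) = -18/E
1/((M(-43) + 1435)/(1299 - 4919) + B(-65)) = 1/((2*(-43) + 1435)/(1299 - 4919) - 18/(-65)) = 1/((-86 + 1435)/(-3620) - 18*(-1/65)) = 1/(1349*(-1/3620) + 18/65) = 1/(-1349/3620 + 18/65) = 1/(-901/9412) = -9412/901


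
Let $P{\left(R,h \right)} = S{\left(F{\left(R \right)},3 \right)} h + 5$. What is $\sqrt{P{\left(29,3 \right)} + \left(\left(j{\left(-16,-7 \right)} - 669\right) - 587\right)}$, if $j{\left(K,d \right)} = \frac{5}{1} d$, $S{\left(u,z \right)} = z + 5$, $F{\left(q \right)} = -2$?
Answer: $i \sqrt{1262} \approx 35.525 i$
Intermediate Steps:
$S{\left(u,z \right)} = 5 + z$
$j{\left(K,d \right)} = 5 d$ ($j{\left(K,d \right)} = 5 \cdot 1 d = 5 d$)
$P{\left(R,h \right)} = 5 + 8 h$ ($P{\left(R,h \right)} = \left(5 + 3\right) h + 5 = 8 h + 5 = 5 + 8 h$)
$\sqrt{P{\left(29,3 \right)} + \left(\left(j{\left(-16,-7 \right)} - 669\right) - 587\right)} = \sqrt{\left(5 + 8 \cdot 3\right) + \left(\left(5 \left(-7\right) - 669\right) - 587\right)} = \sqrt{\left(5 + 24\right) - 1291} = \sqrt{29 - 1291} = \sqrt{-1262} = i \sqrt{1262}$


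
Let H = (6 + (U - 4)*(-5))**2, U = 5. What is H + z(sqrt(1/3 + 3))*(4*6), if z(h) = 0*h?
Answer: 1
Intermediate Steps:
H = 1 (H = (6 + (5 - 4)*(-5))**2 = (6 + 1*(-5))**2 = (6 - 5)**2 = 1**2 = 1)
z(h) = 0
H + z(sqrt(1/3 + 3))*(4*6) = 1 + 0*(4*6) = 1 + 0*24 = 1 + 0 = 1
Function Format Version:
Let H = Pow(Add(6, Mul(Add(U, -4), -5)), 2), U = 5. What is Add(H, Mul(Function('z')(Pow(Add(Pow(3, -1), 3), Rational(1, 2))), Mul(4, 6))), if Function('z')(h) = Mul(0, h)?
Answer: 1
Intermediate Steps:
H = 1 (H = Pow(Add(6, Mul(Add(5, -4), -5)), 2) = Pow(Add(6, Mul(1, -5)), 2) = Pow(Add(6, -5), 2) = Pow(1, 2) = 1)
Function('z')(h) = 0
Add(H, Mul(Function('z')(Pow(Add(Pow(3, -1), 3), Rational(1, 2))), Mul(4, 6))) = Add(1, Mul(0, Mul(4, 6))) = Add(1, Mul(0, 24)) = Add(1, 0) = 1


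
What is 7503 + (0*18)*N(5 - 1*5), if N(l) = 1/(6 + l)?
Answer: 7503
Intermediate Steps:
7503 + (0*18)*N(5 - 1*5) = 7503 + (0*18)/(6 + (5 - 1*5)) = 7503 + 0/(6 + (5 - 5)) = 7503 + 0/(6 + 0) = 7503 + 0/6 = 7503 + 0*(1/6) = 7503 + 0 = 7503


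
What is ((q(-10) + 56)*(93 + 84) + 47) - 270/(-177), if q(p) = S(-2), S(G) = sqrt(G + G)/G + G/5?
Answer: 2917469/295 - 177*I ≈ 9889.7 - 177.0*I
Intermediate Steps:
S(G) = G/5 + sqrt(2)/sqrt(G) (S(G) = sqrt(2*G)/G + G*(1/5) = (sqrt(2)*sqrt(G))/G + G/5 = sqrt(2)/sqrt(G) + G/5 = G/5 + sqrt(2)/sqrt(G))
q(p) = -2/5 - I (q(p) = (1/5)*(-2) + sqrt(2)/sqrt(-2) = -2/5 + sqrt(2)*(-I*sqrt(2)/2) = -2/5 - I)
((q(-10) + 56)*(93 + 84) + 47) - 270/(-177) = (((-2/5 - I) + 56)*(93 + 84) + 47) - 270/(-177) = ((278/5 - I)*177 + 47) - 270*(-1)/177 = ((49206/5 - 177*I) + 47) - 1*(-90/59) = (49441/5 - 177*I) + 90/59 = 2917469/295 - 177*I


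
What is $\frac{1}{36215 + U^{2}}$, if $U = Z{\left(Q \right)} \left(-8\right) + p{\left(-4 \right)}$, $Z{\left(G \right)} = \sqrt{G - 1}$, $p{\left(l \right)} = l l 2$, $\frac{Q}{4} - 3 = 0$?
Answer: $\frac{37943}{1436787665} + \frac{512 \sqrt{11}}{1436787665} \approx 2.759 \cdot 10^{-5}$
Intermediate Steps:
$Q = 12$ ($Q = 12 + 4 \cdot 0 = 12 + 0 = 12$)
$p{\left(l \right)} = 2 l^{2}$ ($p{\left(l \right)} = l^{2} \cdot 2 = 2 l^{2}$)
$Z{\left(G \right)} = \sqrt{-1 + G}$
$U = 32 - 8 \sqrt{11}$ ($U = \sqrt{-1 + 12} \left(-8\right) + 2 \left(-4\right)^{2} = \sqrt{11} \left(-8\right) + 2 \cdot 16 = - 8 \sqrt{11} + 32 = 32 - 8 \sqrt{11} \approx 5.467$)
$\frac{1}{36215 + U^{2}} = \frac{1}{36215 + \left(32 - 8 \sqrt{11}\right)^{2}}$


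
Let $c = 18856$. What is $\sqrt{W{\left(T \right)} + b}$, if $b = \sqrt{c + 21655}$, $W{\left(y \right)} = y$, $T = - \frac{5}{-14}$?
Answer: $\frac{\sqrt{70 + 196 \sqrt{40511}}}{14} \approx 14.2$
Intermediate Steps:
$T = \frac{5}{14}$ ($T = \left(-5\right) \left(- \frac{1}{14}\right) = \frac{5}{14} \approx 0.35714$)
$b = \sqrt{40511}$ ($b = \sqrt{18856 + 21655} = \sqrt{40511} \approx 201.27$)
$\sqrt{W{\left(T \right)} + b} = \sqrt{\frac{5}{14} + \sqrt{40511}}$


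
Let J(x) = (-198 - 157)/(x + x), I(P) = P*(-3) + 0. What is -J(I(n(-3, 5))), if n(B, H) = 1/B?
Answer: 355/2 ≈ 177.50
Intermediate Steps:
I(P) = -3*P (I(P) = -3*P + 0 = -3*P)
J(x) = -355/(2*x) (J(x) = -355*1/(2*x) = -355/(2*x))
-J(I(n(-3, 5))) = -(-355)/(2*((-3/(-3)))) = -(-355)/(2*((-3*(-⅓)))) = -(-355)/(2*1) = -(-355)/2 = -1*(-355/2) = 355/2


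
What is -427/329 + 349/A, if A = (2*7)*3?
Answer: 13841/1974 ≈ 7.0117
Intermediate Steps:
A = 42 (A = 14*3 = 42)
-427/329 + 349/A = -427/329 + 349/42 = -427*1/329 + 349*(1/42) = -61/47 + 349/42 = 13841/1974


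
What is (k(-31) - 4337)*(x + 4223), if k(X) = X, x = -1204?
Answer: -13186992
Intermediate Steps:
(k(-31) - 4337)*(x + 4223) = (-31 - 4337)*(-1204 + 4223) = -4368*3019 = -13186992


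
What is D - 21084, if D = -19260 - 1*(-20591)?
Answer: -19753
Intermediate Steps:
D = 1331 (D = -19260 + 20591 = 1331)
D - 21084 = 1331 - 21084 = -19753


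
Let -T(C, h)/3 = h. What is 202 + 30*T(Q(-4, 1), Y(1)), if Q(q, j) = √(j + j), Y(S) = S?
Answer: 112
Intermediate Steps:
Q(q, j) = √2*√j (Q(q, j) = √(2*j) = √2*√j)
T(C, h) = -3*h
202 + 30*T(Q(-4, 1), Y(1)) = 202 + 30*(-3*1) = 202 + 30*(-3) = 202 - 90 = 112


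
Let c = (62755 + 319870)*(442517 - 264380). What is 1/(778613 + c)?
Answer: 1/68160448238 ≈ 1.4671e-11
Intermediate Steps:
c = 68159669625 (c = 382625*178137 = 68159669625)
1/(778613 + c) = 1/(778613 + 68159669625) = 1/68160448238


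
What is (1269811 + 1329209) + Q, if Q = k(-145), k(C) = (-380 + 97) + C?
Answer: 2598592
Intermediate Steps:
k(C) = -283 + C
Q = -428 (Q = -283 - 145 = -428)
(1269811 + 1329209) + Q = (1269811 + 1329209) - 428 = 2599020 - 428 = 2598592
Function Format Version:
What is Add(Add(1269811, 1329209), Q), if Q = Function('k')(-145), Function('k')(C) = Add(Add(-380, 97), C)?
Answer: 2598592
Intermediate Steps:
Function('k')(C) = Add(-283, C)
Q = -428 (Q = Add(-283, -145) = -428)
Add(Add(1269811, 1329209), Q) = Add(Add(1269811, 1329209), -428) = Add(2599020, -428) = 2598592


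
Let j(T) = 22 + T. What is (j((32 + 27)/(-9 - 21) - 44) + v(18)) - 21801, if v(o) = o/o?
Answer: -654719/30 ≈ -21824.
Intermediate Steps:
v(o) = 1
(j((32 + 27)/(-9 - 21) - 44) + v(18)) - 21801 = ((22 + ((32 + 27)/(-9 - 21) - 44)) + 1) - 21801 = ((22 + (59/(-30) - 44)) + 1) - 21801 = ((22 + (59*(-1/30) - 44)) + 1) - 21801 = ((22 + (-59/30 - 44)) + 1) - 21801 = ((22 - 1379/30) + 1) - 21801 = (-719/30 + 1) - 21801 = -689/30 - 21801 = -654719/30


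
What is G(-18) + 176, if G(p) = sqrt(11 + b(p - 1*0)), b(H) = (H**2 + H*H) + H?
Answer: 176 + sqrt(641) ≈ 201.32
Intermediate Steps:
b(H) = H + 2*H**2 (b(H) = (H**2 + H**2) + H = 2*H**2 + H = H + 2*H**2)
G(p) = sqrt(11 + p*(1 + 2*p)) (G(p) = sqrt(11 + (p - 1*0)*(1 + 2*(p - 1*0))) = sqrt(11 + (p + 0)*(1 + 2*(p + 0))) = sqrt(11 + p*(1 + 2*p)))
G(-18) + 176 = sqrt(11 - 18*(1 + 2*(-18))) + 176 = sqrt(11 - 18*(1 - 36)) + 176 = sqrt(11 - 18*(-35)) + 176 = sqrt(11 + 630) + 176 = sqrt(641) + 176 = 176 + sqrt(641)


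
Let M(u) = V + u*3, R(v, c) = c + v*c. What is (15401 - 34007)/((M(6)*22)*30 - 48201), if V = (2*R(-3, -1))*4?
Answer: 6202/8587 ≈ 0.72225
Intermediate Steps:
R(v, c) = c + c*v
V = 16 (V = (2*(-(1 - 3)))*4 = (2*(-1*(-2)))*4 = (2*2)*4 = 4*4 = 16)
M(u) = 16 + 3*u (M(u) = 16 + u*3 = 16 + 3*u)
(15401 - 34007)/((M(6)*22)*30 - 48201) = (15401 - 34007)/(((16 + 3*6)*22)*30 - 48201) = -18606/(((16 + 18)*22)*30 - 48201) = -18606/((34*22)*30 - 48201) = -18606/(748*30 - 48201) = -18606/(22440 - 48201) = -18606/(-25761) = -18606*(-1/25761) = 6202/8587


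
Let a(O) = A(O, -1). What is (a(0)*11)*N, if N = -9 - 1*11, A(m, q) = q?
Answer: 220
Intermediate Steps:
a(O) = -1
N = -20 (N = -9 - 11 = -20)
(a(0)*11)*N = -1*11*(-20) = -11*(-20) = 220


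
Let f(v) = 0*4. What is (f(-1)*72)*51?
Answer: 0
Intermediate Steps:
f(v) = 0
(f(-1)*72)*51 = (0*72)*51 = 0*51 = 0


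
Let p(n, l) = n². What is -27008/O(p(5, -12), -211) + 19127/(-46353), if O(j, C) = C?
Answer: 5914057/46353 ≈ 127.59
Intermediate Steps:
-27008/O(p(5, -12), -211) + 19127/(-46353) = -27008/(-211) + 19127/(-46353) = -27008*(-1/211) + 19127*(-1/46353) = 128 - 19127/46353 = 5914057/46353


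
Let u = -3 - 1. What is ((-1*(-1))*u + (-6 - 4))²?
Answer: 196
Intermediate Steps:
u = -4
((-1*(-1))*u + (-6 - 4))² = (-1*(-1)*(-4) + (-6 - 4))² = (1*(-4) - 10)² = (-4 - 10)² = (-14)² = 196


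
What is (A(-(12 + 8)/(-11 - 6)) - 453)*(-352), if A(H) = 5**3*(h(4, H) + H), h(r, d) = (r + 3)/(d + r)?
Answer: 819252/17 ≈ 48191.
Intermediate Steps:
h(r, d) = (3 + r)/(d + r)
A(H) = 125*H + 875/(4 + H) (A(H) = 5**3*((3 + 4)/(H + 4) + H) = 125*(7/(4 + H) + H) = 125*(H + 7/(4 + H)) = 125*H + 875/(4 + H))
(A(-(12 + 8)/(-11 - 6)) - 453)*(-352) = (125*(7 + (-(12 + 8)/(-11 - 6))*(4 - (12 + 8)/(-11 - 6)))/(4 - (12 + 8)/(-11 - 6)) - 453)*(-352) = (125*(7 + (-20/(-17))*(4 - 20/(-17)))/(4 - 20/(-17)) - 453)*(-352) = (125*(7 + (-20*(-1)/17)*(4 - 20*(-1)/17))/(4 - 20*(-1)/17) - 453)*(-352) = (125*(7 + (-1*(-20/17))*(4 - 1*(-20/17)))/(4 - 1*(-20/17)) - 453)*(-352) = (125*(7 + 20*(4 + 20/17)/17)/(4 + 20/17) - 453)*(-352) = (125*(7 + (20/17)*(88/17))/(88/17) - 453)*(-352) = (125*(17/88)*(7 + 1760/289) - 453)*(-352) = (125*(17/88)*(3783/289) - 453)*(-352) = (472875/1496 - 453)*(-352) = -204813/1496*(-352) = 819252/17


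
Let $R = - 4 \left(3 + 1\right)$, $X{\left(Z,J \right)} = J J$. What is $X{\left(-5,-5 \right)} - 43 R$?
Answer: $713$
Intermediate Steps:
$X{\left(Z,J \right)} = J^{2}$
$R = -16$ ($R = \left(-4\right) 4 = -16$)
$X{\left(-5,-5 \right)} - 43 R = \left(-5\right)^{2} - -688 = 25 + 688 = 713$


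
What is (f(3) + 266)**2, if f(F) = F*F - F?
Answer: 73984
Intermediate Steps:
f(F) = F**2 - F
(f(3) + 266)**2 = (3*(-1 + 3) + 266)**2 = (3*2 + 266)**2 = (6 + 266)**2 = 272**2 = 73984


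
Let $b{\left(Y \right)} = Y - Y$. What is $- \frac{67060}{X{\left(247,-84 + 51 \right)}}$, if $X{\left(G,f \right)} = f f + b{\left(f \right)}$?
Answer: $- \frac{67060}{1089} \approx -61.579$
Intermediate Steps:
$b{\left(Y \right)} = 0$
$X{\left(G,f \right)} = f^{2}$ ($X{\left(G,f \right)} = f f + 0 = f^{2} + 0 = f^{2}$)
$- \frac{67060}{X{\left(247,-84 + 51 \right)}} = - \frac{67060}{\left(-84 + 51\right)^{2}} = - \frac{67060}{\left(-33\right)^{2}} = - \frac{67060}{1089}$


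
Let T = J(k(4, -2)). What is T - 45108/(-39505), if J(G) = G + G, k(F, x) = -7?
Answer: -507962/39505 ≈ -12.858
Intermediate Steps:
J(G) = 2*G
T = -14 (T = 2*(-7) = -14)
T - 45108/(-39505) = -14 - 45108/(-39505) = -14 - 45108*(-1/39505) = -14 + 45108/39505 = -507962/39505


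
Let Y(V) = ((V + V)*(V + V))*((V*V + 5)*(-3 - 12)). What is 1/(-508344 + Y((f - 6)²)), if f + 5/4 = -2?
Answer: -16384/52731504408111 ≈ -3.1071e-10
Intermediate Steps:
f = -13/4 (f = -5/4 - 2 = -13/4 ≈ -3.2500)
Y(V) = 4*V²*(-75 - 15*V²) (Y(V) = ((2*V)*(2*V))*((V² + 5)*(-15)) = (4*V²)*((5 + V²)*(-15)) = (4*V²)*(-75 - 15*V²) = 4*V²*(-75 - 15*V²))
1/(-508344 + Y((f - 6)²)) = 1/(-508344 + 60*((-13/4 - 6)²)²*(-5 - ((-13/4 - 6)²)²)) = 1/(-508344 + 60*((-37/4)²)²*(-5 - ((-37/4)²)²)) = 1/(-508344 + 60*(1369/16)²*(-5 - (1369/16)²)) = 1/(-508344 + 60*(1874161/256)*(-5 - 1*1874161/256)) = 1/(-508344 + 60*(1874161/256)*(-5 - 1874161/256)) = 1/(-508344 + 60*(1874161/256)*(-1875441/256)) = 1/(-508344 - 52723175700015/16384) = 1/(-52731504408111/16384) = -16384/52731504408111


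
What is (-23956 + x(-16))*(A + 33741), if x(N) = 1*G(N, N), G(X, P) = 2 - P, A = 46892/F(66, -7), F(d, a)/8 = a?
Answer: -5513531819/7 ≈ -7.8765e+8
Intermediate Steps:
F(d, a) = 8*a
A = -11723/14 (A = 46892/((8*(-7))) = 46892/(-56) = 46892*(-1/56) = -11723/14 ≈ -837.36)
x(N) = 2 - N (x(N) = 1*(2 - N) = 2 - N)
(-23956 + x(-16))*(A + 33741) = (-23956 + (2 - 1*(-16)))*(-11723/14 + 33741) = (-23956 + (2 + 16))*(460651/14) = (-23956 + 18)*(460651/14) = -23938*460651/14 = -5513531819/7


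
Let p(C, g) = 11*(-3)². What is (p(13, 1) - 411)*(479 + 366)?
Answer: -263640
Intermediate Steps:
p(C, g) = 99 (p(C, g) = 11*9 = 99)
(p(13, 1) - 411)*(479 + 366) = (99 - 411)*(479 + 366) = -312*845 = -263640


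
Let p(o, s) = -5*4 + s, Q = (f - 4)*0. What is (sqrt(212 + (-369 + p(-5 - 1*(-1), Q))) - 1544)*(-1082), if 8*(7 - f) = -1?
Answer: 1670608 - 1082*I*sqrt(177) ≈ 1.6706e+6 - 14395.0*I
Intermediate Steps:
f = 57/8 (f = 7 - 1/8*(-1) = 7 + 1/8 = 57/8 ≈ 7.1250)
Q = 0 (Q = (57/8 - 4)*0 = (25/8)*0 = 0)
p(o, s) = -20 + s
(sqrt(212 + (-369 + p(-5 - 1*(-1), Q))) - 1544)*(-1082) = (sqrt(212 + (-369 + (-20 + 0))) - 1544)*(-1082) = (sqrt(212 + (-369 - 20)) - 1544)*(-1082) = (sqrt(212 - 389) - 1544)*(-1082) = (sqrt(-177) - 1544)*(-1082) = (I*sqrt(177) - 1544)*(-1082) = (-1544 + I*sqrt(177))*(-1082) = 1670608 - 1082*I*sqrt(177)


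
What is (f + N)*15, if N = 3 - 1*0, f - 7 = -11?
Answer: -15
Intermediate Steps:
f = -4 (f = 7 - 11 = -4)
N = 3 (N = 3 + 0 = 3)
(f + N)*15 = (-4 + 3)*15 = -1*15 = -15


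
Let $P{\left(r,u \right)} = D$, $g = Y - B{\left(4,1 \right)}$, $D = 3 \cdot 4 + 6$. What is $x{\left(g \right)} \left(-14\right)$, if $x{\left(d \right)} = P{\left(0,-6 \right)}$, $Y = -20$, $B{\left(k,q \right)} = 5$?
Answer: $-252$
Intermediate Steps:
$D = 18$ ($D = 12 + 6 = 18$)
$g = -25$ ($g = -20 - 5 = -25$)
$P{\left(r,u \right)} = 18$
$x{\left(d \right)} = 18$
$x{\left(g \right)} \left(-14\right) = 18 \left(-14\right) = -252$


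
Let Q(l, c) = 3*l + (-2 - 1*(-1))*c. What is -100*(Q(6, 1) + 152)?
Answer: -16900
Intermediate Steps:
Q(l, c) = -c + 3*l (Q(l, c) = 3*l + (-2 + 1)*c = 3*l - c = -c + 3*l)
-100*(Q(6, 1) + 152) = -100*((-1*1 + 3*6) + 152) = -100*((-1 + 18) + 152) = -100*(17 + 152) = -100*169 = -16900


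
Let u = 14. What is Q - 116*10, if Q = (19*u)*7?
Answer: 702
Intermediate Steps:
Q = 1862 (Q = (19*14)*7 = 266*7 = 1862)
Q - 116*10 = 1862 - 116*10 = 1862 - 1160 = 702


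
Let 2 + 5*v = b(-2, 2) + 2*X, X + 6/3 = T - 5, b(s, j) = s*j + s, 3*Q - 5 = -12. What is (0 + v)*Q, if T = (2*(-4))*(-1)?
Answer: 14/5 ≈ 2.8000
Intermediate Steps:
Q = -7/3 (Q = 5/3 + (⅓)*(-12) = 5/3 - 4 = -7/3 ≈ -2.3333)
b(s, j) = s + j*s (b(s, j) = j*s + s = s + j*s)
T = 8 (T = -8*(-1) = 8)
X = 1 (X = -2 + (8 - 5) = -2 + 3 = 1)
v = -6/5 (v = -⅖ + (-2*(1 + 2) + 2*1)/5 = -⅖ + (-2*3 + 2)/5 = -⅖ + (-6 + 2)/5 = -⅖ + (⅕)*(-4) = -⅖ - ⅘ = -6/5 ≈ -1.2000)
(0 + v)*Q = (0 - 6/5)*(-7/3) = -6/5*(-7/3) = 14/5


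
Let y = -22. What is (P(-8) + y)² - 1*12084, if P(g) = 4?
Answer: -11760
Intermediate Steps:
(P(-8) + y)² - 1*12084 = (4 - 22)² - 1*12084 = (-18)² - 12084 = 324 - 12084 = -11760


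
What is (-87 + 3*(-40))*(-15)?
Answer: 3105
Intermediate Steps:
(-87 + 3*(-40))*(-15) = (-87 - 120)*(-15) = -207*(-15) = 3105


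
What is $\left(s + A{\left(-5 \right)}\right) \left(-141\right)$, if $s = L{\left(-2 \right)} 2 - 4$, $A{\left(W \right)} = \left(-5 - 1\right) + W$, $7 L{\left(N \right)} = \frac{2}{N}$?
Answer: $\frac{15087}{7} \approx 2155.3$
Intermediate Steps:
$L{\left(N \right)} = \frac{2}{7 N}$ ($L{\left(N \right)} = \frac{2 \frac{1}{N}}{7} = \frac{2}{7 N}$)
$A{\left(W \right)} = -6 + W$
$s = - \frac{30}{7}$ ($s = \frac{2}{7 \left(-2\right)} 2 - 4 = \frac{2}{7} \left(- \frac{1}{2}\right) 2 - 4 = \left(- \frac{1}{7}\right) 2 - 4 = - \frac{2}{7} - 4 = - \frac{30}{7} \approx -4.2857$)
$\left(s + A{\left(-5 \right)}\right) \left(-141\right) = \left(- \frac{30}{7} - 11\right) \left(-141\right) = \left(- \frac{107}{7}\right) \left(-141\right) = \frac{15087}{7}$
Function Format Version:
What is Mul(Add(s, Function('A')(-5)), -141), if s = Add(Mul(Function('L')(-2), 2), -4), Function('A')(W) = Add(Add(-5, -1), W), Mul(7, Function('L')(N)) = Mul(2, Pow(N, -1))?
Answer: Rational(15087, 7) ≈ 2155.3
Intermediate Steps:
Function('L')(N) = Mul(Rational(2, 7), Pow(N, -1)) (Function('L')(N) = Mul(Rational(1, 7), Mul(2, Pow(N, -1))) = Mul(Rational(2, 7), Pow(N, -1)))
Function('A')(W) = Add(-6, W)
s = Rational(-30, 7) (s = Add(Mul(Mul(Rational(2, 7), Pow(-2, -1)), 2), -4) = Add(Mul(Mul(Rational(2, 7), Rational(-1, 2)), 2), -4) = Add(Mul(Rational(-1, 7), 2), -4) = Add(Rational(-2, 7), -4) = Rational(-30, 7) ≈ -4.2857)
Mul(Add(s, Function('A')(-5)), -141) = Mul(Add(Rational(-30, 7), Add(-6, -5)), -141) = Mul(Add(Rational(-30, 7), -11), -141) = Mul(Rational(-107, 7), -141) = Rational(15087, 7)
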